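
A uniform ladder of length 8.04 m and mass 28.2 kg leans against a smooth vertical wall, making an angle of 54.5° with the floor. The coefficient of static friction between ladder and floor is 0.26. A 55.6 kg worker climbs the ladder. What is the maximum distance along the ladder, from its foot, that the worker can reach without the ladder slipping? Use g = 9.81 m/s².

Choose the foot of the ladder as the axis so the floor normal and friction both act there and drop out.
Ladder weight 28.2×9.81 = 276.6 N acts at 4.02 m along the ladder; its horizontal arm is 4.02·cos54.5° = 2.334 m → τ = 645.6 N·m clockwise.
Worker weight 55.6×9.81 = 545.4 N at distance d → arm d·cos54.5° → τ = 545.4·d·0.5807 clockwise.
Wall normal N at the top has arm L sinθ = 6.545 m counterclockwise, so Στ = 0 gives N·6.545 = 645.6 + 316.7·d.
ΣFy = 0 ⇒ N_floor = 822 N, so the maximum friction is μ_s·N_floor = 0.26×822 = 213.7 N. ΣFx = 0 ⇒ N_wall = f, so at the slipping point N = 213.7 N.
Substituting: 213.7×6.545 = 645.6 + 316.7·d ⇒ d = (1399 − 645.6) / 316.7 = 2.38 m.

d ≈ 2.38 m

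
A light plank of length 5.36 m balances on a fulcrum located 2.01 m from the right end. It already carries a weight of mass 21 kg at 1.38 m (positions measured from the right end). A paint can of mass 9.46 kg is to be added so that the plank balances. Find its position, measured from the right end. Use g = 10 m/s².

x ≈ 3.41 m from the right end

Take moments about the fulcrum (at 2.01 m from the right end).
Weight: 21 × 10 = 210 N down at 1.38 m → arm 0.63 m, τ = 210 × 0.63 = 132.3 N·m clockwise.
Net moment of existing loads = 132.3 N·m clockwise.
The paint can weighs 9.46 × 10 = 94.6 N and must supply an equal counterclockwise moment, so its lever arm about the fulcrum is 132.3 / 94.6 = 1.4 m.
That puts it at 2.01 + 1.4 = 3.41 m from the right end.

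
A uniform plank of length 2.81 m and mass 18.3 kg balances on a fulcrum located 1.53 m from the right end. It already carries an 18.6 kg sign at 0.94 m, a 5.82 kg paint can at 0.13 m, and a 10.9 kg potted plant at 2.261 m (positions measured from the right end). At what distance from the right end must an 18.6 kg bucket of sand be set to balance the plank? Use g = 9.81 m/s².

Choose the fulcrum (at 1.53 m from the right end) as the axis so the support reaction has zero arm there.
Beam weight: 18.3 × 9.81 = 179.5 N down at 1.405 m → arm 0.125 m, τ = 179.5 × 0.125 = 22.44 N·m clockwise.
Sign: 18.6 × 9.81 = 182.5 N down at 0.94 m → arm 0.59 m, τ = 182.5 × 0.59 = 107.7 N·m clockwise.
Paint can: 5.82 × 9.81 = 57.09 N down at 0.13 m → arm 1.4 m, τ = 57.09 × 1.4 = 79.93 N·m clockwise.
Potted plant: 10.9 × 9.81 = 106.9 N down at 2.261 m → arm 0.731 m, τ = 106.9 × 0.731 = 78.14 N·m counterclockwise.
Net moment of existing loads = 131.9 N·m clockwise.
The bucket of sand weighs 18.6 × 9.81 = 182.5 N and must supply an equal counterclockwise moment, so its lever arm about the fulcrum is 131.9 / 182.5 = 0.723 m.
That puts it at 1.53 + 0.723 = 2.25 m from the right end.

x ≈ 2.25 m from the right end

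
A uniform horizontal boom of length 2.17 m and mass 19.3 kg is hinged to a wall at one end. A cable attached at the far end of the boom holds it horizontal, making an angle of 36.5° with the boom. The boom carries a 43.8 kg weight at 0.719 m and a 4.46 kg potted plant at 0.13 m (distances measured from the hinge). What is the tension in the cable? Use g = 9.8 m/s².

T ≈ 402 N

About the hinge:
Beam weight: 19.3 × 9.8 = 189.1 N down at 1.085 m → arm 1.085 m, τ = 189.1 × 1.085 = 205.2 N·m clockwise.
Weight: 43.8 × 9.8 = 429.2 N down at 0.719 m → arm 0.719 m, τ = 429.2 × 0.719 = 308.6 N·m clockwise.
Potted plant: 4.46 × 9.8 = 43.71 N down at 0.13 m → arm 0.13 m, τ = 43.71 × 0.13 = 5.682 N·m clockwise.
Total clockwise load moment = 519.5 N·m.
The cable tension T acts at 2.17 m; only its component perpendicular to the boom, T sinθ, produces torque. sin 36.5° = 0.5948.
Στ = 0 ⇒ T × 2.17 × 0.5948 = 519.5 ⇒ T = 519.5 / 1.291 = 402 N.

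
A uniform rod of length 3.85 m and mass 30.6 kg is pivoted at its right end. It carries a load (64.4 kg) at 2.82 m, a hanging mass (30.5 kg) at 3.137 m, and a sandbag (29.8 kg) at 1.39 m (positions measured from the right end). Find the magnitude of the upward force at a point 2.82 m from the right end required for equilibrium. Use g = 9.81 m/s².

Sum moments about the right end (the unknown pivot reaction has zero arm there).
Beam weight: 30.6 × 9.81 = 300.2 N down at 1.925 m → arm 1.925 m, τ = 300.2 × 1.925 = 577.9 N·m counterclockwise.
Load: 64.4 × 9.81 = 631.8 N down at 2.82 m → arm 2.82 m, τ = 631.8 × 2.82 = 1782 N·m counterclockwise.
Hanging mass: 30.5 × 9.81 = 299.2 N down at 3.137 m → arm 3.137 m, τ = 299.2 × 3.137 = 938.6 N·m counterclockwise.
Sandbag: 29.8 × 9.81 = 292.3 N down at 1.39 m → arm 1.39 m, τ = 292.3 × 1.39 = 406.3 N·m counterclockwise.
Net moment of the loads = 3705 N·m counterclockwise.
The upward force F acts at a point 2.82 m from the right end, arm 2.82 m, giving F × 2.82 clockwise.
Balancing moments: F × 2.82 = 3705, giving F = 3705 / 2.82 = 1310 N.

F ≈ 1310 N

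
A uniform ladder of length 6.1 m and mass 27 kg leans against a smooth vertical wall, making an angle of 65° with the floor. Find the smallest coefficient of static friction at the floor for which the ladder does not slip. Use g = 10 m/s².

μ_min ≈ 0.233

Choose the foot of the ladder as the axis so the floor normal and friction both act there and drop out.
Ladder weight 27×10 = 270 N acts at 3.05 m along the ladder; its horizontal arm is 3.05·cos65° = 1.289 m → τ = 348 N·m clockwise.
Wall normal N acts horizontally at the top; its moment arm is the height L sinθ = 6.1·sin65° = 5.528 m, counterclockwise.
Στ = 0 ⇒ N × 5.528 = 348 ⇒ N = 62.95 N.
ΣFx = 0 ⇒ f = N_wall = 62.95 N. ΣFy = 0 ⇒ N_floor = 270 N.
μ_min = f / N_floor = 62.95 / 270 = 0.233.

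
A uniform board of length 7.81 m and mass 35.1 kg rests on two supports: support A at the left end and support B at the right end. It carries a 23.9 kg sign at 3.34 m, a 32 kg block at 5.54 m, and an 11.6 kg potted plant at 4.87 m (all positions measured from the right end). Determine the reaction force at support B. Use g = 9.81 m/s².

R_B ≈ 440 N

Choose support A as the axis so its reaction then has zero moment arm.
Beam weight: 35.1 × 9.81 = 344.3 N down at 3.905 m → arm 3.905 m, τ = 344.3 × 3.905 = 1344 N·m clockwise.
Sign: 23.9 × 9.81 = 234.5 N down at 3.34 m → arm 4.47 m, τ = 234.5 × 4.47 = 1048 N·m clockwise.
Block: 32 × 9.81 = 313.9 N down at 5.54 m → arm 2.27 m, τ = 313.9 × 2.27 = 712.6 N·m clockwise.
Potted plant: 11.6 × 9.81 = 113.8 N down at 4.87 m → arm 2.94 m, τ = 113.8 × 2.94 = 334.6 N·m clockwise.
Net load moment about support A = 3439 N·m clockwise.
Reaction R at support B is upward at 0 m, arm 7.81 m → moment R × 7.81 counterclockwise.
Setting net torque to zero: R × 7.81 = 3439 → R = 440 N.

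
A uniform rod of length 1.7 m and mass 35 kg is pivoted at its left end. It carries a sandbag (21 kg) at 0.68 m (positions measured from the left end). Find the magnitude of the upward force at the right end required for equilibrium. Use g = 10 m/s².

F ≈ 259 N

Taking torques about the left end:
Beam weight: 35 × 10 = 350 N down at 0.85 m → arm 0.85 m, τ = 350 × 0.85 = 297.5 N·m clockwise.
Sandbag: 21 × 10 = 210 N down at 0.68 m → arm 0.68 m, τ = 210 × 0.68 = 142.8 N·m clockwise.
Net moment of the loads = 440.3 N·m clockwise.
The upward force F acts at the right end, arm 1.7 m, giving F × 1.7 counterclockwise.
Balancing moments: F × 1.7 = 440.3, giving F = 440.3 / 1.7 = 259 N.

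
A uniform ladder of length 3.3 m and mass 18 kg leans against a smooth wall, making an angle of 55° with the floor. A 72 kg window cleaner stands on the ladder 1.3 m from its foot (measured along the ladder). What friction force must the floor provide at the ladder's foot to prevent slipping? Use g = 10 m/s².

About the foot of the ladder:
Ladder weight 18×10 = 180 N acts at 1.65 m along the ladder; its horizontal arm is 1.65·cos55° = 0.9464 m → τ = 170.4 N·m clockwise.
Window cleaner: 72×10 = 720 N at 1.3 m → arm 0.7456 m → τ = 536.8 N·m clockwise.
Wall normal N acts horizontally at the top; its moment arm is the height L sinθ = 3.3·sin55° = 2.703 m, counterclockwise.
Setting net torque to zero: N × 2.703 = 707.2 → N = 262 N.
ΣFx = 0: friction at the foot balances the wall's push, so f = N_wall = 262 N.

f ≈ 262 N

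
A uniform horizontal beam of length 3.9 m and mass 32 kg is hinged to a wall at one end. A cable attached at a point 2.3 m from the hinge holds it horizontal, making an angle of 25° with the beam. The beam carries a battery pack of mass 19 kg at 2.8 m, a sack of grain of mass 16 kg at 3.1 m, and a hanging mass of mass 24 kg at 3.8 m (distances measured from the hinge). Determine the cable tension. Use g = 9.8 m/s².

T ≈ 2590 N

Sum moments about the hinge (the unknown hinge reaction has zero arm there).
Beam weight: 32 × 9.8 = 313.6 N down at 1.95 m → arm 1.95 m, τ = 313.6 × 1.95 = 611.5 N·m clockwise.
Battery pack: 19 × 9.8 = 186.2 N down at 2.8 m → arm 2.8 m, τ = 186.2 × 2.8 = 521.4 N·m clockwise.
Sack of grain: 16 × 9.8 = 156.8 N down at 3.1 m → arm 3.1 m, τ = 156.8 × 3.1 = 486.1 N·m clockwise.
Hanging mass: 24 × 9.8 = 235.2 N down at 3.8 m → arm 3.8 m, τ = 235.2 × 3.8 = 893.8 N·m clockwise.
Total clockwise load moment = 2513 N·m.
The cable tension T acts at 2.3 m; only its component perpendicular to the beam, T sinθ, produces torque. sin 25° = 0.4226.
For rotational equilibrium, T × 2.3 × 0.4226 = 2513, so T = 2513 / 0.972 = 2590 N.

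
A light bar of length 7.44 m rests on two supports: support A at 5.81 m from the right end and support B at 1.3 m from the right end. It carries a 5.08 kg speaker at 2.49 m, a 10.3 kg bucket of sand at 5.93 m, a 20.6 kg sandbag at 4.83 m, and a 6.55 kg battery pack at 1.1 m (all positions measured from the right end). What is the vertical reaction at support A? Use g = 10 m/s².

Take moments about support B.
Speaker: 5.08 × 10 = 50.8 N down at 2.49 m → arm 1.19 m, τ = 50.8 × 1.19 = 60.45 N·m counterclockwise.
Bucket of sand: 10.3 × 10 = 103 N down at 5.93 m → arm 4.63 m, τ = 103 × 4.63 = 476.9 N·m counterclockwise.
Sandbag: 20.6 × 10 = 206 N down at 4.83 m → arm 3.53 m, τ = 206 × 3.53 = 727.2 N·m counterclockwise.
Battery pack: 6.55 × 10 = 65.5 N down at 1.1 m → arm 0.2 m, τ = 65.5 × 0.2 = 13.1 N·m clockwise.
Net load moment about support B = 1251 N·m counterclockwise.
Reaction R at support A is upward at 5.81 m, arm 4.51 m → moment R × 4.51 clockwise.
Balancing moments: R × 4.51 = 1251, giving R = 277 N.

R_A ≈ 277 N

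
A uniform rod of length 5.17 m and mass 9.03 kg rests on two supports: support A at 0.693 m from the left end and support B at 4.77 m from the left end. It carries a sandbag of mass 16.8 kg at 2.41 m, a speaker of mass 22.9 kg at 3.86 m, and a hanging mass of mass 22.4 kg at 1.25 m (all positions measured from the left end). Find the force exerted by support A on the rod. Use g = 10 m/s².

R_A ≈ 390 N

About support B:
Beam weight: 9.03 × 10 = 90.3 N down at 2.585 m → arm 2.185 m, τ = 90.3 × 2.185 = 197.3 N·m counterclockwise.
Sandbag: 16.8 × 10 = 168 N down at 2.41 m → arm 2.36 m, τ = 168 × 2.36 = 396.5 N·m counterclockwise.
Speaker: 22.9 × 10 = 229 N down at 3.86 m → arm 0.91 m, τ = 229 × 0.91 = 208.4 N·m counterclockwise.
Hanging mass: 22.4 × 10 = 224 N down at 1.25 m → arm 3.52 m, τ = 224 × 3.52 = 788.5 N·m counterclockwise.
Net load moment about support B = 1591 N·m counterclockwise.
Reaction R at support A is upward at 0.693 m, arm 4.077 m → moment R × 4.077 clockwise.
For rotational equilibrium, R × 4.077 = 1591, so R = 390 N.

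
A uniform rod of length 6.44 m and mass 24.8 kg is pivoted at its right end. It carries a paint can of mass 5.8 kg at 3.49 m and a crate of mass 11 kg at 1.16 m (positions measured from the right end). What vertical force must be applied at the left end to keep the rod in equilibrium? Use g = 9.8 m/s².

F ≈ 172 N

About the right end:
Beam weight: 24.8 × 9.8 = 243 N down at 3.22 m → arm 3.22 m, τ = 243 × 3.22 = 782.5 N·m counterclockwise.
Paint can: 5.8 × 9.8 = 56.84 N down at 3.49 m → arm 3.49 m, τ = 56.84 × 3.49 = 198.4 N·m counterclockwise.
Crate: 11 × 9.8 = 107.8 N down at 1.16 m → arm 1.16 m, τ = 107.8 × 1.16 = 125 N·m counterclockwise.
Net moment of the loads = 1106 N·m counterclockwise.
The upward force F acts at the left end, arm 6.44 m, giving F × 6.44 clockwise.
Setting net torque to zero: F × 6.44 = 1106 → F = 1106 / 6.44 = 172 N.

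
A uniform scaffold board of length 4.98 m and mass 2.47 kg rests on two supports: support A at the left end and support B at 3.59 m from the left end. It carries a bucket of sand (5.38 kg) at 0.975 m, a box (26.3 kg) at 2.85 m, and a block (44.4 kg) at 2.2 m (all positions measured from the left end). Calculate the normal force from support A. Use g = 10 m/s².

R_A ≈ 273 N

Sum moments about support B (its reaction then has zero moment arm).
Beam weight: 2.47 × 10 = 24.7 N down at 2.49 m → arm 1.1 m, τ = 24.7 × 1.1 = 27.17 N·m counterclockwise.
Bucket of sand: 5.38 × 10 = 53.8 N down at 0.975 m → arm 2.615 m, τ = 53.8 × 2.615 = 140.7 N·m counterclockwise.
Box: 26.3 × 10 = 263 N down at 2.85 m → arm 0.74 m, τ = 263 × 0.74 = 194.6 N·m counterclockwise.
Block: 44.4 × 10 = 444 N down at 2.2 m → arm 1.39 m, τ = 444 × 1.39 = 617.2 N·m counterclockwise.
Net load moment about support B = 979.7 N·m counterclockwise.
Reaction R at support A is upward at 0 m, arm 3.59 m → moment R × 3.59 clockwise.
Balancing moments: R × 3.59 = 979.7, giving R = 273 N.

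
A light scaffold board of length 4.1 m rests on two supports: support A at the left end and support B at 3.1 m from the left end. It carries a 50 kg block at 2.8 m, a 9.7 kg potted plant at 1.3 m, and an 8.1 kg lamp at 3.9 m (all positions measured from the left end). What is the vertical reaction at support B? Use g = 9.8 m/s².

R_B ≈ 582 N

Sum moments about support A (its reaction then has zero moment arm).
Block: 50 × 9.8 = 490 N down at 2.8 m → arm 2.8 m, τ = 490 × 2.8 = 1372 N·m clockwise.
Potted plant: 9.7 × 9.8 = 95.06 N down at 1.3 m → arm 1.3 m, τ = 95.06 × 1.3 = 123.6 N·m clockwise.
Lamp: 8.1 × 9.8 = 79.38 N down at 3.9 m → arm 3.9 m, τ = 79.38 × 3.9 = 309.6 N·m clockwise.
Net load moment about support A = 1805 N·m clockwise.
Reaction R at support B is upward at 3.1 m, arm 3.1 m → moment R × 3.1 counterclockwise.
Balancing moments: R × 3.1 = 1805, giving R = 582 N.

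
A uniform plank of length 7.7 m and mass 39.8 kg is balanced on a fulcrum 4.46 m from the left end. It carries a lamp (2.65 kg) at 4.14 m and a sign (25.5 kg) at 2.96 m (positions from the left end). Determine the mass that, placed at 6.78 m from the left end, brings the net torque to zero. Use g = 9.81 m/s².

Taking torques about the fulcrum (at 4.46 m from the left end):
Beam weight: 39.8 × 9.81 = 390.4 N down at 3.85 m → arm 0.61 m, τ = 390.4 × 0.61 = 238.1 N·m counterclockwise.
Lamp: 2.65 × 9.81 = 26 N down at 4.14 m → arm 0.32 m, τ = 26 × 0.32 = 8.32 N·m counterclockwise.
Sign: 25.5 × 9.81 = 250.2 N down at 2.96 m → arm 1.5 m, τ = 250.2 × 1.5 = 375.3 N·m counterclockwise.
Net moment of known loads = 621.7 N·m counterclockwise.
An unknown mass m at 6.78 m has arm 2.32 m; its moment is m·g·2.32 clockwise.
For rotational equilibrium, m × 9.81 × 2.32 = 621.7, so m = 621.7 / (9.81 × 2.32) = 27.3 kg.

m ≈ 27.3 kg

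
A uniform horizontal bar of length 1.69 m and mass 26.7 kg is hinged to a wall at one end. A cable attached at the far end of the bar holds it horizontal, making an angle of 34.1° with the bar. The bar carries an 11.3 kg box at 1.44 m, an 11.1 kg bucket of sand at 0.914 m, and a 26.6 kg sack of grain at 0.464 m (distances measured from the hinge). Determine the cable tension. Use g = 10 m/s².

T ≈ 647 N

About the hinge:
Beam weight: 26.7 × 10 = 267 N down at 0.845 m → arm 0.845 m, τ = 267 × 0.845 = 225.6 N·m clockwise.
Box: 11.3 × 10 = 113 N down at 1.44 m → arm 1.44 m, τ = 113 × 1.44 = 162.7 N·m clockwise.
Bucket of sand: 11.1 × 10 = 111 N down at 0.914 m → arm 0.914 m, τ = 111 × 0.914 = 101.5 N·m clockwise.
Sack of grain: 26.6 × 10 = 266 N down at 0.464 m → arm 0.464 m, τ = 266 × 0.464 = 123.4 N·m clockwise.
Total clockwise load moment = 613.2 N·m.
The cable tension T acts at 1.69 m; only its component perpendicular to the bar, T sinθ, produces torque. sin 34.1° = 0.5606.
For rotational equilibrium, T × 1.69 × 0.5606 = 613.2, so T = 613.2 / 0.9474 = 647 N.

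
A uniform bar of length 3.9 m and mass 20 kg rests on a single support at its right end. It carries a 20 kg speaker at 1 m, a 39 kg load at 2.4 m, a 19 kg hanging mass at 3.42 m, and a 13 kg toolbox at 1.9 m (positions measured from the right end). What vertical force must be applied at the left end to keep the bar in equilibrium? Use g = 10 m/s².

F ≈ 621 N

About the right end:
Beam weight: 20 × 10 = 200 N down at 1.95 m → arm 1.95 m, τ = 200 × 1.95 = 390 N·m counterclockwise.
Speaker: 20 × 10 = 200 N down at 1 m → arm 1 m, τ = 200 × 1 = 200 N·m counterclockwise.
Load: 39 × 10 = 390 N down at 2.4 m → arm 2.4 m, τ = 390 × 2.4 = 936 N·m counterclockwise.
Hanging mass: 19 × 10 = 190 N down at 3.42 m → arm 3.42 m, τ = 190 × 3.42 = 649.8 N·m counterclockwise.
Toolbox: 13 × 10 = 130 N down at 1.9 m → arm 1.9 m, τ = 130 × 1.9 = 247 N·m counterclockwise.
Net moment of the loads = 2423 N·m counterclockwise.
The upward force F acts at the left end, arm 3.9 m, giving F × 3.9 clockwise.
Στ = 0 ⇒ F × 3.9 = 2423 ⇒ F = 2423 / 3.9 = 621 N.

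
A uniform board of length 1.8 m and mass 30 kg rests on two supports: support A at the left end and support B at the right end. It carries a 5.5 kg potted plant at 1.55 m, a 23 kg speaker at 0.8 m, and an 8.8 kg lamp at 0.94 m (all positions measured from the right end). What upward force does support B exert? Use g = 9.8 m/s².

R_B ≈ 321 N

Sum moments about support A (its reaction then has zero moment arm).
Beam weight: 30 × 9.8 = 294 N down at 0.9 m → arm 0.9 m, τ = 294 × 0.9 = 264.6 N·m clockwise.
Potted plant: 5.5 × 9.8 = 53.9 N down at 1.55 m → arm 0.25 m, τ = 53.9 × 0.25 = 13.47 N·m clockwise.
Speaker: 23 × 9.8 = 225.4 N down at 0.8 m → arm 1 m, τ = 225.4 × 1 = 225.4 N·m clockwise.
Lamp: 8.8 × 9.8 = 86.24 N down at 0.94 m → arm 0.86 m, τ = 86.24 × 0.86 = 74.17 N·m clockwise.
Net load moment about support A = 577.6 N·m clockwise.
Reaction R at support B is upward at 0 m, arm 1.8 m → moment R × 1.8 counterclockwise.
For rotational equilibrium, R × 1.8 = 577.6, so R = 321 N.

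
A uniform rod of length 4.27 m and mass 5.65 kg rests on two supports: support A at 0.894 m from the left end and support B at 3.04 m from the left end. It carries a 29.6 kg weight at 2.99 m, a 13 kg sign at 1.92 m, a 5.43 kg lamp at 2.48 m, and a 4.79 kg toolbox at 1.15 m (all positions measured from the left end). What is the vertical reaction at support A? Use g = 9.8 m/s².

Taking torques about support B:
Beam weight: 5.65 × 9.8 = 55.37 N down at 2.135 m → arm 0.905 m, τ = 55.37 × 0.905 = 50.11 N·m counterclockwise.
Weight: 29.6 × 9.8 = 290.1 N down at 2.99 m → arm 0.05 m, τ = 290.1 × 0.05 = 14.51 N·m counterclockwise.
Sign: 13 × 9.8 = 127.4 N down at 1.92 m → arm 1.12 m, τ = 127.4 × 1.12 = 142.7 N·m counterclockwise.
Lamp: 5.43 × 9.8 = 53.21 N down at 2.48 m → arm 0.56 m, τ = 53.21 × 0.56 = 29.8 N·m counterclockwise.
Toolbox: 4.79 × 9.8 = 46.94 N down at 1.15 m → arm 1.89 m, τ = 46.94 × 1.89 = 88.72 N·m counterclockwise.
Net load moment about support B = 325.8 N·m counterclockwise.
Reaction R at support A is upward at 0.894 m, arm 2.146 m → moment R × 2.146 clockwise.
For rotational equilibrium, R × 2.146 = 325.8, so R = 152 N.

R_A ≈ 152 N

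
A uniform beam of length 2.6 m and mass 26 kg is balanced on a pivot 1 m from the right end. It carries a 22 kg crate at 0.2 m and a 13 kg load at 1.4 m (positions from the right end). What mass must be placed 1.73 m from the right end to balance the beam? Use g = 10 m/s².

About the pivot (at 1 m from the right end):
Beam weight: 26 × 10 = 260 N down at 1.3 m → arm 0.3 m, τ = 260 × 0.3 = 78 N·m counterclockwise.
Crate: 22 × 10 = 220 N down at 0.2 m → arm 0.8 m, τ = 220 × 0.8 = 176 N·m clockwise.
Load: 13 × 10 = 130 N down at 1.4 m → arm 0.4 m, τ = 130 × 0.4 = 52 N·m counterclockwise.
Net moment of known loads = 46 N·m clockwise.
An unknown mass m at 1.73 m has arm 0.73 m; its moment is m·g·0.73 counterclockwise.
Στ = 0 ⇒ m × 10 × 0.73 = 46 ⇒ m = 46 / (10 × 0.73) = 6.3 kg.

m ≈ 6.3 kg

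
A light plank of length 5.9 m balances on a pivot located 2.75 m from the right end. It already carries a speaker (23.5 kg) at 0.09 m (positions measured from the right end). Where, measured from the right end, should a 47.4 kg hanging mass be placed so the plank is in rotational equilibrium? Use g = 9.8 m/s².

x ≈ 4.07 m from the right end

Taking torques about the pivot (at 2.75 m from the right end):
Speaker: 23.5 × 9.8 = 230.3 N down at 0.09 m → arm 2.66 m, τ = 230.3 × 2.66 = 612.6 N·m clockwise.
Net moment of existing loads = 612.6 N·m clockwise.
The hanging mass weighs 47.4 × 9.8 = 464.5 N and must supply an equal counterclockwise moment, so its lever arm about the pivot is 612.6 / 464.5 = 1.32 m.
That puts it at 2.75 + 1.32 = 4.07 m from the right end.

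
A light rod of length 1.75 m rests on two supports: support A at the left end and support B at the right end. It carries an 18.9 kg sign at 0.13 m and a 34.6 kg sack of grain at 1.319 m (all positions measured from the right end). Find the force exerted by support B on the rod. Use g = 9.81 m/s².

R_B ≈ 255 N

Taking torques about support A:
Sign: 18.9 × 9.81 = 185.4 N down at 0.13 m → arm 1.62 m, τ = 185.4 × 1.62 = 300.3 N·m clockwise.
Sack of grain: 34.6 × 9.81 = 339.4 N down at 1.319 m → arm 0.431 m, τ = 339.4 × 0.431 = 146.3 N·m clockwise.
Net load moment about support A = 446.6 N·m clockwise.
Reaction R at support B is upward at 0 m, arm 1.75 m → moment R × 1.75 counterclockwise.
Balancing moments: R × 1.75 = 446.6, giving R = 255 N.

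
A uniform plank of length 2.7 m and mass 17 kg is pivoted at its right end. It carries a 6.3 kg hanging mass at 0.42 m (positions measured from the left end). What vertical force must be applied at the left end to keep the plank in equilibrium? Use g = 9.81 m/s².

Sum moments about the right end (the unknown pivot reaction has zero arm there).
Beam weight: 17 × 9.81 = 166.8 N down at 1.35 m → arm 1.35 m, τ = 166.8 × 1.35 = 225.2 N·m counterclockwise.
Hanging mass: 6.3 × 9.81 = 61.8 N down at 0.42 m → arm 2.28 m, τ = 61.8 × 2.28 = 140.9 N·m counterclockwise.
Net moment of the loads = 366.1 N·m counterclockwise.
The upward force F acts at the left end, arm 2.7 m, giving F × 2.7 clockwise.
Setting net torque to zero: F × 2.7 = 366.1 → F = 366.1 / 2.7 = 136 N.

F ≈ 136 N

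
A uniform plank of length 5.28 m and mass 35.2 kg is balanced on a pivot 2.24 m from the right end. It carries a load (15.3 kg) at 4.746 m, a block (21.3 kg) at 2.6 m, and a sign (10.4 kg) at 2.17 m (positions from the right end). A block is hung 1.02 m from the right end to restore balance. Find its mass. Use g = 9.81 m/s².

Choose the pivot (at 2.24 m from the right end) as the axis so the support reaction has zero arm there.
Beam weight: 35.2 × 9.81 = 345.3 N down at 2.64 m → arm 0.4 m, τ = 345.3 × 0.4 = 138.1 N·m counterclockwise.
Load: 15.3 × 9.81 = 150.1 N down at 4.746 m → arm 2.506 m, τ = 150.1 × 2.506 = 376.2 N·m counterclockwise.
Block: 21.3 × 9.81 = 209 N down at 2.6 m → arm 0.36 m, τ = 209 × 0.36 = 75.24 N·m counterclockwise.
Sign: 10.4 × 9.81 = 102 N down at 2.17 m → arm 0.07 m, τ = 102 × 0.07 = 7.14 N·m clockwise.
Net moment of known loads = 582.4 N·m counterclockwise.
An unknown mass m at 1.02 m has arm 1.22 m; its moment is m·g·1.22 clockwise.
For rotational equilibrium, m × 9.81 × 1.22 = 582.4, so m = 582.4 / (9.81 × 1.22) = 48.7 kg.

m ≈ 48.7 kg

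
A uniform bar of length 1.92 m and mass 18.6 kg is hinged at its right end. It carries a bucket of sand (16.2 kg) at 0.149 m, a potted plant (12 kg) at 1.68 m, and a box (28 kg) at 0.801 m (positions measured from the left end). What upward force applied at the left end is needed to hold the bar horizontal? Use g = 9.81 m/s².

F ≈ 413 N

About the right end:
Beam weight: 18.6 × 9.81 = 182.5 N down at 0.96 m → arm 0.96 m, τ = 182.5 × 0.96 = 175.2 N·m counterclockwise.
Bucket of sand: 16.2 × 9.81 = 158.9 N down at 0.149 m → arm 1.771 m, τ = 158.9 × 1.771 = 281.4 N·m counterclockwise.
Potted plant: 12 × 9.81 = 117.7 N down at 1.68 m → arm 0.24 m, τ = 117.7 × 0.24 = 28.25 N·m counterclockwise.
Box: 28 × 9.81 = 274.7 N down at 0.801 m → arm 1.119 m, τ = 274.7 × 1.119 = 307.4 N·m counterclockwise.
Net moment of the loads = 792.2 N·m counterclockwise.
The upward force F acts at the left end, arm 1.92 m, giving F × 1.92 clockwise.
For rotational equilibrium, F × 1.92 = 792.2, so F = 792.2 / 1.92 = 413 N.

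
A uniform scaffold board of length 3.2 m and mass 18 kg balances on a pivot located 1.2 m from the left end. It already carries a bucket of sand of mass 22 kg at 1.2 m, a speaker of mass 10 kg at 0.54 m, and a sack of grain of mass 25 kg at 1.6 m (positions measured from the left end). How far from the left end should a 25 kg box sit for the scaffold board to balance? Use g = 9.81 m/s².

x ≈ 0.776 m from the left end

Take moments about the pivot (at 1.2 m from the left end).
Beam weight: 18 × 9.81 = 176.6 N down at 1.6 m → arm 0.4 m, τ = 176.6 × 0.4 = 70.64 N·m clockwise.
Bucket of sand: acts at the pivot, moment arm 0 → no torque.
Speaker: 10 × 9.81 = 98.1 N down at 0.54 m → arm 0.66 m, τ = 98.1 × 0.66 = 64.75 N·m counterclockwise.
Sack of grain: 25 × 9.81 = 245.2 N down at 1.6 m → arm 0.4 m, τ = 245.2 × 0.4 = 98.08 N·m clockwise.
Net moment of existing loads = 104 N·m clockwise.
The box weighs 25 × 9.81 = 245.2 N and must supply an equal counterclockwise moment, so its lever arm about the pivot is 104 / 245.2 = 0.424 m.
That puts it at 1.2 − 0.424 = 0.776 m from the left end.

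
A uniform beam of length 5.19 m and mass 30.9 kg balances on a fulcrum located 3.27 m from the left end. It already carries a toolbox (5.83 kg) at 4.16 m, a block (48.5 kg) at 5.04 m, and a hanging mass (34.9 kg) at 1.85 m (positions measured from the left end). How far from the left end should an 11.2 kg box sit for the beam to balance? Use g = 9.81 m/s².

Choose the fulcrum (at 3.27 m from the left end) as the axis so the support reaction has zero arm there.
Beam weight: 30.9 × 9.81 = 303.1 N down at 2.595 m → arm 0.675 m, τ = 303.1 × 0.675 = 204.6 N·m counterclockwise.
Toolbox: 5.83 × 9.81 = 57.19 N down at 4.16 m → arm 0.89 m, τ = 57.19 × 0.89 = 50.9 N·m clockwise.
Block: 48.5 × 9.81 = 475.8 N down at 5.04 m → arm 1.77 m, τ = 475.8 × 1.77 = 842.2 N·m clockwise.
Hanging mass: 34.9 × 9.81 = 342.4 N down at 1.85 m → arm 1.42 m, τ = 342.4 × 1.42 = 486.2 N·m counterclockwise.
Net moment of existing loads = 202.3 N·m clockwise.
The box weighs 11.2 × 9.81 = 109.9 N and must supply an equal counterclockwise moment, so its lever arm about the fulcrum is 202.3 / 109.9 = 1.84 m.
That puts it at 3.27 − 1.84 = 1.43 m from the left end.

x ≈ 1.43 m from the left end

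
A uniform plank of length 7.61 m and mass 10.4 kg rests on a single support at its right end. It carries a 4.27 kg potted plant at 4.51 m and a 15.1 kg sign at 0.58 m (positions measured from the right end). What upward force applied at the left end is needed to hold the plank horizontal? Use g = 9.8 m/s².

Sum moments about the right end (the unknown pivot reaction has zero arm there).
Beam weight: 10.4 × 9.8 = 101.9 N down at 3.805 m → arm 3.805 m, τ = 101.9 × 3.805 = 387.7 N·m counterclockwise.
Potted plant: 4.27 × 9.8 = 41.85 N down at 4.51 m → arm 4.51 m, τ = 41.85 × 4.51 = 188.7 N·m counterclockwise.
Sign: 15.1 × 9.8 = 148 N down at 0.58 m → arm 0.58 m, τ = 148 × 0.58 = 85.84 N·m counterclockwise.
Net moment of the loads = 662.2 N·m counterclockwise.
The upward force F acts at the left end, arm 7.61 m, giving F × 7.61 clockwise.
Balancing moments: F × 7.61 = 662.2, giving F = 662.2 / 7.61 = 87 N.

F ≈ 87 N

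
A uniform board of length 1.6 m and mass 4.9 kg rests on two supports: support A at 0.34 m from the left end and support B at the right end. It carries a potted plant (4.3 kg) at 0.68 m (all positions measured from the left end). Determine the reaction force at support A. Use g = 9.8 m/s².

About support B:
Beam weight: 4.9 × 9.8 = 48.02 N down at 0.8 m → arm 0.8 m, τ = 48.02 × 0.8 = 38.42 N·m counterclockwise.
Potted plant: 4.3 × 9.8 = 42.14 N down at 0.68 m → arm 0.92 m, τ = 42.14 × 0.92 = 38.77 N·m counterclockwise.
Net load moment about support B = 77.19 N·m counterclockwise.
Reaction R at support A is upward at 0.34 m, arm 1.26 m → moment R × 1.26 clockwise.
For rotational equilibrium, R × 1.26 = 77.19, so R = 61.3 N.

R_A ≈ 61.3 N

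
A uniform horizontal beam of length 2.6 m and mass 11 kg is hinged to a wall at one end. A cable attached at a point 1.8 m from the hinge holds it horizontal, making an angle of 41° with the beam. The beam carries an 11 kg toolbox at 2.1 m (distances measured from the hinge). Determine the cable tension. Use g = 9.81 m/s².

Choose the hinge as the axis so the unknown hinge reaction has zero arm there.
Beam weight: 11 × 9.81 = 107.9 N down at 1.3 m → arm 1.3 m, τ = 107.9 × 1.3 = 140.3 N·m clockwise.
Toolbox: 11 × 9.81 = 107.9 N down at 2.1 m → arm 2.1 m, τ = 107.9 × 2.1 = 226.6 N·m clockwise.
Total clockwise load moment = 366.9 N·m.
The cable tension T acts at 1.8 m; only its component perpendicular to the beam, T sinθ, produces torque. sin 41° = 0.6561.
Στ = 0 ⇒ T × 1.8 × 0.6561 = 366.9 ⇒ T = 366.9 / 1.181 = 311 N.

T ≈ 311 N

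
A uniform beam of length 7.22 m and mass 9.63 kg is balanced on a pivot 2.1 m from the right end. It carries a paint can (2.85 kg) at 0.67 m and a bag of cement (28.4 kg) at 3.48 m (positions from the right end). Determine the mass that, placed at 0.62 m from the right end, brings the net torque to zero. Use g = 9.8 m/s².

m ≈ 33.6 kg

Choose the pivot (at 2.1 m from the right end) as the axis so the support reaction has zero arm there.
Beam weight: 9.63 × 9.8 = 94.37 N down at 3.61 m → arm 1.51 m, τ = 94.37 × 1.51 = 142.5 N·m counterclockwise.
Paint can: 2.85 × 9.8 = 27.93 N down at 0.67 m → arm 1.43 m, τ = 27.93 × 1.43 = 39.94 N·m clockwise.
Bag of cement: 28.4 × 9.8 = 278.3 N down at 3.48 m → arm 1.38 m, τ = 278.3 × 1.38 = 384.1 N·m counterclockwise.
Net moment of known loads = 486.7 N·m counterclockwise.
An unknown mass m at 0.62 m has arm 1.48 m; its moment is m·g·1.48 clockwise.
For rotational equilibrium, m × 9.8 × 1.48 = 486.7, so m = 486.7 / (9.8 × 1.48) = 33.6 kg.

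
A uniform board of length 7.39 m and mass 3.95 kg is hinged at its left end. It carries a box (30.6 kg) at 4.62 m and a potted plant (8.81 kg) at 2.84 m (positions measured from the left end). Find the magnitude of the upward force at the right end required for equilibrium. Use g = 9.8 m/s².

F ≈ 240 N

About the left end:
Beam weight: 3.95 × 9.8 = 38.71 N down at 3.695 m → arm 3.695 m, τ = 38.71 × 3.695 = 143 N·m clockwise.
Box: 30.6 × 9.8 = 299.9 N down at 4.62 m → arm 4.62 m, τ = 299.9 × 4.62 = 1386 N·m clockwise.
Potted plant: 8.81 × 9.8 = 86.34 N down at 2.84 m → arm 2.84 m, τ = 86.34 × 2.84 = 245.2 N·m clockwise.
Net moment of the loads = 1774 N·m clockwise.
The upward force F acts at the right end, arm 7.39 m, giving F × 7.39 counterclockwise.
For rotational equilibrium, F × 7.39 = 1774, so F = 1774 / 7.39 = 240 N.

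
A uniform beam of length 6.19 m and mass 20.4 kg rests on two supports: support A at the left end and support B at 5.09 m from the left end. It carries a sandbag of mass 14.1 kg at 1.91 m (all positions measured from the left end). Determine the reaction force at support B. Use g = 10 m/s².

About support A:
Beam weight: 20.4 × 10 = 204 N down at 3.095 m → arm 3.095 m, τ = 204 × 3.095 = 631.4 N·m clockwise.
Sandbag: 14.1 × 10 = 141 N down at 1.91 m → arm 1.91 m, τ = 141 × 1.91 = 269.3 N·m clockwise.
Net load moment about support A = 900.7 N·m clockwise.
Reaction R at support B is upward at 5.09 m, arm 5.09 m → moment R × 5.09 counterclockwise.
Balancing moments: R × 5.09 = 900.7, giving R = 177 N.

R_B ≈ 177 N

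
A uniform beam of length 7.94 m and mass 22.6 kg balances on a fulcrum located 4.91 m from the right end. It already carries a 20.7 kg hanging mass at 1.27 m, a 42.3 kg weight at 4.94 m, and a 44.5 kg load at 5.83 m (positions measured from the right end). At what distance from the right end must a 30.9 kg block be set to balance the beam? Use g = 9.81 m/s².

x ≈ 6.67 m from the right end

Take moments about the fulcrum (at 4.91 m from the right end).
Beam weight: 22.6 × 9.81 = 221.7 N down at 3.97 m → arm 0.94 m, τ = 221.7 × 0.94 = 208.4 N·m clockwise.
Hanging mass: 20.7 × 9.81 = 203.1 N down at 1.27 m → arm 3.64 m, τ = 203.1 × 3.64 = 739.3 N·m clockwise.
Weight: 42.3 × 9.81 = 415 N down at 4.94 m → arm 0.03 m, τ = 415 × 0.03 = 12.45 N·m counterclockwise.
Load: 44.5 × 9.81 = 436.5 N down at 5.83 m → arm 0.92 m, τ = 436.5 × 0.92 = 401.6 N·m counterclockwise.
Net moment of existing loads = 533.6 N·m clockwise.
The block weighs 30.9 × 9.81 = 303.1 N and must supply an equal counterclockwise moment, so its lever arm about the fulcrum is 533.6 / 303.1 = 1.76 m.
That puts it at 4.91 + 1.76 = 6.67 m from the right end.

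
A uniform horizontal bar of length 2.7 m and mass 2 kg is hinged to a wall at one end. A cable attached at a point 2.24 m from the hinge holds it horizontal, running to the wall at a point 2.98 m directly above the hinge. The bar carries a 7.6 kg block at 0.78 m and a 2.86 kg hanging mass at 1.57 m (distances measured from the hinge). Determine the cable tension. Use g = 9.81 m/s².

T ≈ 71.9 N

Taking torques about the hinge:
Beam weight: 2 × 9.81 = 19.62 N down at 1.35 m → arm 1.35 m, τ = 19.62 × 1.35 = 26.49 N·m clockwise.
Block: 7.6 × 9.81 = 74.56 N down at 0.78 m → arm 0.78 m, τ = 74.56 × 0.78 = 58.16 N·m clockwise.
Hanging mass: 2.86 × 9.81 = 28.06 N down at 1.57 m → arm 1.57 m, τ = 28.06 × 1.57 = 44.05 N·m clockwise.
Total clockwise load moment = 128.7 N·m.
The cable tension T acts at 2.24 m; only its component perpendicular to the bar, T sinθ, produces torque. sinθ = h/√(h²+d²) = 2.98/√(2.98²+2.24²) = 0.7994.
For rotational equilibrium, T × 2.24 × 0.7994 = 128.7, so T = 128.7 / 1.791 = 71.9 N.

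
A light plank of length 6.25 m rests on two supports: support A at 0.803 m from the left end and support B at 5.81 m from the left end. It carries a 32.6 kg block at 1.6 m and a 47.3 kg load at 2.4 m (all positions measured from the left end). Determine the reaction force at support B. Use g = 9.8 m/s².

R_B ≈ 199 N

Choose support A as the axis so its reaction then has zero moment arm.
Block: 32.6 × 9.8 = 319.5 N down at 1.6 m → arm 0.797 m, τ = 319.5 × 0.797 = 254.6 N·m clockwise.
Load: 47.3 × 9.8 = 463.5 N down at 2.4 m → arm 1.597 m, τ = 463.5 × 1.597 = 740.2 N·m clockwise.
Net load moment about support A = 994.8 N·m clockwise.
Reaction R at support B is upward at 5.81 m, arm 5.007 m → moment R × 5.007 counterclockwise.
Στ = 0 ⇒ R × 5.007 = 994.8 ⇒ R = 199 N.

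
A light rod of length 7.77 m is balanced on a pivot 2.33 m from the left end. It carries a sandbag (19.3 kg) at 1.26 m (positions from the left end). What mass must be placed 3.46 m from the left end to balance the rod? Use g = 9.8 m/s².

Taking torques about the pivot (at 2.33 m from the left end):
Sandbag: 19.3 × 9.8 = 189.1 N down at 1.26 m → arm 1.07 m, τ = 189.1 × 1.07 = 202.3 N·m counterclockwise.
Net moment of known loads = 202.3 N·m counterclockwise.
An unknown mass m at 3.46 m has arm 1.13 m; its moment is m·g·1.13 clockwise.
Στ = 0 ⇒ m × 9.8 × 1.13 = 202.3 ⇒ m = 202.3 / (9.8 × 1.13) = 18.3 kg.

m ≈ 18.3 kg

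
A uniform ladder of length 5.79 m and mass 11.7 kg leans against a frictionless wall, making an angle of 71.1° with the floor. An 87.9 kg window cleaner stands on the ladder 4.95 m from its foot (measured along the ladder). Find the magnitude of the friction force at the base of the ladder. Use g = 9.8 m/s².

Taking torques about the foot of the ladder:
Ladder weight 11.7×9.8 = 114.7 N acts at 2.895 m along the ladder; its horizontal arm is 2.895·cos71.1° = 0.9377 m → τ = 107.6 N·m clockwise.
Window cleaner: 87.9×9.8 = 861.4 N at 4.95 m → arm 1.603 m → τ = 1381 N·m clockwise.
Wall normal N acts horizontally at the top; its moment arm is the height L sinθ = 5.79·sin71.1° = 5.478 m, counterclockwise.
Balancing moments: N × 5.478 = 1489, giving N = 272 N.
ΣFx = 0: friction at the foot balances the wall's push, so f = N_wall = 272 N.

f ≈ 272 N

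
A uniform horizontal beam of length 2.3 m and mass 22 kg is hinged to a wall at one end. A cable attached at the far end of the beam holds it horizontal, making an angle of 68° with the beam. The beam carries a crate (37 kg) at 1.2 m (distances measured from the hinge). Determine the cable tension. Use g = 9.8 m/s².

About the hinge:
Beam weight: 22 × 9.8 = 215.6 N down at 1.15 m → arm 1.15 m, τ = 215.6 × 1.15 = 247.9 N·m clockwise.
Crate: 37 × 9.8 = 362.6 N down at 1.2 m → arm 1.2 m, τ = 362.6 × 1.2 = 435.1 N·m clockwise.
Total clockwise load moment = 683 N·m.
The cable tension T acts at 2.3 m; only its component perpendicular to the beam, T sinθ, produces torque. sin 68° = 0.9272.
Στ = 0 ⇒ T × 2.3 × 0.9272 = 683 ⇒ T = 683 / 2.133 = 320 N.

T ≈ 320 N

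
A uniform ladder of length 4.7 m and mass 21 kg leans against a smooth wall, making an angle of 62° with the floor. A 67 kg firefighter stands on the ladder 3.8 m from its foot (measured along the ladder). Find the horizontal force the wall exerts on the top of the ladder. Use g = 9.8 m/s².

N_wall ≈ 337 N

Choose the foot of the ladder as the axis so the floor normal and friction both act there and drop out.
Ladder weight 21×9.8 = 205.8 N acts at 2.35 m along the ladder; its horizontal arm is 2.35·cos62° = 1.103 m → τ = 227 N·m clockwise.
Firefighter: 67×9.8 = 656.6 N at 3.8 m → arm 1.784 m → τ = 1171 N·m clockwise.
Wall normal N acts horizontally at the top; its moment arm is the height L sinθ = 4.7·sin62° = 4.15 m, counterclockwise.
For rotational equilibrium, N × 4.15 = 1398, so N = 337 N.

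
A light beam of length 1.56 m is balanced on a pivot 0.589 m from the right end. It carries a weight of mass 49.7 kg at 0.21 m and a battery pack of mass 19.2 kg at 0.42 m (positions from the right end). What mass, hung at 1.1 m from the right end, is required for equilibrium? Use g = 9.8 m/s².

m ≈ 43.2 kg

Sum moments about the pivot (at 0.589 m from the right end) (the support reaction has zero arm there).
Weight: 49.7 × 9.8 = 487.1 N down at 0.21 m → arm 0.379 m, τ = 487.1 × 0.379 = 184.6 N·m clockwise.
Battery pack: 19.2 × 9.8 = 188.2 N down at 0.42 m → arm 0.169 m, τ = 188.2 × 0.169 = 31.81 N·m clockwise.
Net moment of known loads = 216.4 N·m clockwise.
An unknown mass m at 1.1 m has arm 0.511 m; its moment is m·g·0.511 counterclockwise.
Setting net torque to zero: m × 9.8 × 0.511 = 216.4 → m = 216.4 / (9.8 × 0.511) = 43.2 kg.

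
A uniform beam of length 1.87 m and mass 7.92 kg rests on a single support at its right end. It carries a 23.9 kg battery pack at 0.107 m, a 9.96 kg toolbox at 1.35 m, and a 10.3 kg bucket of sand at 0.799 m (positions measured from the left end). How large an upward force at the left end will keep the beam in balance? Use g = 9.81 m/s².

About the right end:
Beam weight: 7.92 × 9.81 = 77.7 N down at 0.935 m → arm 0.935 m, τ = 77.7 × 0.935 = 72.65 N·m counterclockwise.
Battery pack: 23.9 × 9.81 = 234.5 N down at 0.107 m → arm 1.763 m, τ = 234.5 × 1.763 = 413.4 N·m counterclockwise.
Toolbox: 9.96 × 9.81 = 97.71 N down at 1.35 m → arm 0.52 m, τ = 97.71 × 0.52 = 50.81 N·m counterclockwise.
Bucket of sand: 10.3 × 9.81 = 101 N down at 0.799 m → arm 1.071 m, τ = 101 × 1.071 = 108.2 N·m counterclockwise.
Net moment of the loads = 645.1 N·m counterclockwise.
The upward force F acts at the left end, arm 1.87 m, giving F × 1.87 clockwise.
For rotational equilibrium, F × 1.87 = 645.1, so F = 645.1 / 1.87 = 345 N.

F ≈ 345 N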